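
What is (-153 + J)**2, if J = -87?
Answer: 57600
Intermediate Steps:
(-153 + J)**2 = (-153 - 87)**2 = (-240)**2 = 57600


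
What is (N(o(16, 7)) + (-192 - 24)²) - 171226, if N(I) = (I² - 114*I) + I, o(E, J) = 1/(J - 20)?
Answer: -21050860/169 ≈ -1.2456e+5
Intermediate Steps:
o(E, J) = 1/(-20 + J)
N(I) = I² - 113*I
(N(o(16, 7)) + (-192 - 24)²) - 171226 = ((-113 + 1/(-20 + 7))/(-20 + 7) + (-192 - 24)²) - 171226 = ((-113 + 1/(-13))/(-13) + (-216)²) - 171226 = (-(-113 - 1/13)/13 + 46656) - 171226 = (-1/13*(-1470/13) + 46656) - 171226 = (1470/169 + 46656) - 171226 = 7886334/169 - 171226 = -21050860/169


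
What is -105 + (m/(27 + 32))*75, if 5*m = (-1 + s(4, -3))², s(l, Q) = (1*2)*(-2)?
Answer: -5820/59 ≈ -98.644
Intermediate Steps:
s(l, Q) = -4 (s(l, Q) = 2*(-2) = -4)
m = 5 (m = (-1 - 4)²/5 = (⅕)*(-5)² = (⅕)*25 = 5)
-105 + (m/(27 + 32))*75 = -105 + (5/(27 + 32))*75 = -105 + (5/59)*75 = -105 + 375/59 = -5820/59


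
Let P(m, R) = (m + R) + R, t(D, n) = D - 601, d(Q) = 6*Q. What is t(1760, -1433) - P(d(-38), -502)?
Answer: 2391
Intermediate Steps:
t(D, n) = -601 + D
P(m, R) = m + 2*R (P(m, R) = (R + m) + R = m + 2*R)
t(1760, -1433) - P(d(-38), -502) = (-601 + 1760) - (6*(-38) + 2*(-502)) = 1159 - (-228 - 1004) = 1159 - 1*(-1232) = 1159 + 1232 = 2391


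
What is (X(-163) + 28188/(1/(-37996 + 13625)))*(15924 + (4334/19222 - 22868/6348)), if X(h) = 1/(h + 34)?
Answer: -21519535225344160853930/1967592753 ≈ -1.0937e+13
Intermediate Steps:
X(h) = 1/(34 + h)
(X(-163) + 28188/(1/(-37996 + 13625)))*(15924 + (4334/19222 - 22868/6348)) = (1/(34 - 163) + 28188/(1/(-37996 + 13625)))*(15924 + (4334/19222 - 22868/6348)) = (1/(-129) + 28188/(1/(-24371)))*(15924 + (4334*(1/19222) - 22868*1/6348)) = (-1/129 + 28188/(-1/24371))*(15924 + (2167/9611 - 5717/1587)) = (-1/129 + 28188*(-24371))*(15924 - 51507058/15252657) = (-1/129 - 686969748)*(242831803010/15252657) = -88619097493/129*242831803010/15252657 = -21519535225344160853930/1967592753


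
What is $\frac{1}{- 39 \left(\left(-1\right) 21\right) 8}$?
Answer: $\frac{1}{6552} \approx 0.00015263$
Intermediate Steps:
$\frac{1}{- 39 \left(\left(-1\right) 21\right) 8} = \frac{1}{\left(-39\right) \left(-21\right) 8} = \frac{1}{819 \cdot 8} = \frac{1}{6552}$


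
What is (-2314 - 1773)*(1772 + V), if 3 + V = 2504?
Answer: -17463751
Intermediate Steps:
V = 2501 (V = -3 + 2504 = 2501)
(-2314 - 1773)*(1772 + V) = (-2314 - 1773)*(1772 + 2501) = -4087*4273 = -17463751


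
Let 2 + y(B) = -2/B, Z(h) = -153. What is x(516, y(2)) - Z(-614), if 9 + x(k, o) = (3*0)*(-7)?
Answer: 144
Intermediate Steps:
y(B) = -2 - 2/B
x(k, o) = -9 (x(k, o) = -9 + (3*0)*(-7) = -9 + 0*(-7) = -9 + 0 = -9)
x(516, y(2)) - Z(-614) = -9 - 1*(-153) = -9 + 153 = 144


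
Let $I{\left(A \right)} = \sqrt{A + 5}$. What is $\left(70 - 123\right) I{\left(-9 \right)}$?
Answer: $- 106 i \approx - 106.0 i$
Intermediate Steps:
$I{\left(A \right)} = \sqrt{5 + A}$
$\left(70 - 123\right) I{\left(-9 \right)} = \left(70 - 123\right) \sqrt{5 - 9} = - 53 \sqrt{-4} = - 53 \cdot 2 i = - 106 i$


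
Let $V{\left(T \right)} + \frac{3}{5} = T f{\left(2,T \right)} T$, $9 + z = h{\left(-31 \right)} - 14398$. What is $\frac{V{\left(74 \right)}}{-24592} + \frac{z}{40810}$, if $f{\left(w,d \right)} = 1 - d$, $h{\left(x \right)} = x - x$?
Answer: $\frac{150560787}{9467920} \approx 15.902$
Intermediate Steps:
$h{\left(x \right)} = 0$
$z = -14407$ ($z = -9 + \left(0 - 14398\right) = -9 - 14398 = -14407$)
$V{\left(T \right)} = - \frac{3}{5} + T^{2} \left(1 - T\right)$ ($V{\left(T \right)} = - \frac{3}{5} + T \left(1 - T\right) T = - \frac{3}{5} + T^{2} \left(1 - T\right)$)
$\frac{V{\left(74 \right)}}{-24592} + \frac{z}{40810} = \frac{- \frac{3}{5} + 74^{2} - 74^{3}}{-24592} - \frac{14407}{40810} = \left(- \frac{3}{5} + 5476 - 405224\right) \left(- \frac{1}{24592}\right) - \frac{14407}{40810} = \left(- \frac{1998743}{5}\right) \left(- \frac{1}{24592}\right) - \frac{14407}{40810} = \frac{1998743}{122960} - \frac{14407}{40810} = \frac{150560787}{9467920}$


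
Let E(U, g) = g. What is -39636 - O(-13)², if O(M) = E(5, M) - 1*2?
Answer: -39861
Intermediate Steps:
O(M) = -2 + M (O(M) = M - 1*2 = M - 2 = -2 + M)
-39636 - O(-13)² = -39636 - (-2 - 13)² = -39636 - 1*(-15)² = -39636 - 1*225 = -39636 - 225 = -39861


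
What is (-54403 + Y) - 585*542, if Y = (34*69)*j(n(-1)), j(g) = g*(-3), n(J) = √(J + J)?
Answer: -371473 - 7038*I*√2 ≈ -3.7147e+5 - 9953.2*I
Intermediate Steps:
n(J) = √2*√J (n(J) = √(2*J) = √2*√J)
j(g) = -3*g
Y = -7038*I*√2 (Y = (34*69)*(-3*√2*√(-1)) = 2346*(-3*√2*I) = 2346*(-3*I*√2) = -7038*I*√2 ≈ -9953.2*I)
(-54403 + Y) - 585*542 = (-54403 - 7038*I*√2) - 585*542 = (-54403 - 7038*I*√2) - 317070 = -371473 - 7038*I*√2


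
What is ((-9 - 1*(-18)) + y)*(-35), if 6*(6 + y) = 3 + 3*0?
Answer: -245/2 ≈ -122.50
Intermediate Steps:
y = -11/2 (y = -6 + (3 + 3*0)/6 = -6 + (3 + 0)/6 = -6 + (1/6)*3 = -6 + 1/2 = -11/2 ≈ -5.5000)
((-9 - 1*(-18)) + y)*(-35) = ((-9 - 1*(-18)) - 11/2)*(-35) = ((-9 + 18) - 11/2)*(-35) = (9 - 11/2)*(-35) = (7/2)*(-35) = -245/2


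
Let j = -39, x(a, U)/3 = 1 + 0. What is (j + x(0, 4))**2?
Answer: 1296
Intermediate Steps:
x(a, U) = 3 (x(a, U) = 3*(1 + 0) = 3*1 = 3)
(j + x(0, 4))**2 = (-39 + 3)**2 = (-36)**2 = 1296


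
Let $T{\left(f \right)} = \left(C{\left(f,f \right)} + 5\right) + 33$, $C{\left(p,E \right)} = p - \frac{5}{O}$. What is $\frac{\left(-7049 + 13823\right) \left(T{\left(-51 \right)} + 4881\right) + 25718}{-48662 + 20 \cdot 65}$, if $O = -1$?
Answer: $- \frac{971630}{1393} \approx -697.51$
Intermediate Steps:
$C{\left(p,E \right)} = 5 + p$ ($C{\left(p,E \right)} = p - \frac{5}{-1} = p - -5 = p + 5 = 5 + p$)
$T{\left(f \right)} = 43 + f$ ($T{\left(f \right)} = \left(\left(5 + f\right) + 5\right) + 33 = \left(10 + f\right) + 33 = 43 + f$)
$\frac{\left(-7049 + 13823\right) \left(T{\left(-51 \right)} + 4881\right) + 25718}{-48662 + 20 \cdot 65} = \frac{\left(-7049 + 13823\right) \left(\left(43 - 51\right) + 4881\right) + 25718}{-48662 + 20 \cdot 65} = \frac{6774 \left(-8 + 4881\right) + 25718}{-48662 + 1300} = \frac{6774 \cdot 4873 + 25718}{-47362} = \left(33009702 + 25718\right) \left(- \frac{1}{47362}\right) = 33035420 \left(- \frac{1}{47362}\right) = - \frac{971630}{1393}$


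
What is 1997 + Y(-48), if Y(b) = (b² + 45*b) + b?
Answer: 2093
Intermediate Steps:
Y(b) = b² + 46*b
1997 + Y(-48) = 1997 - 48*(46 - 48) = 1997 - 48*(-2) = 1997 + 96 = 2093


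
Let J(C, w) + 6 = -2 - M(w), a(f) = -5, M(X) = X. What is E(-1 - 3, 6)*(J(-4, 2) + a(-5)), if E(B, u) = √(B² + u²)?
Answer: -30*√13 ≈ -108.17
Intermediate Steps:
J(C, w) = -8 - w (J(C, w) = -6 + (-2 - w) = -8 - w)
E(-1 - 3, 6)*(J(-4, 2) + a(-5)) = √((-1 - 3)² + 6²)*((-8 - 1*2) - 5) = √((-4)² + 36)*((-8 - 2) - 5) = √(16 + 36)*(-10 - 5) = √52*(-15) = (2*√13)*(-15) = -30*√13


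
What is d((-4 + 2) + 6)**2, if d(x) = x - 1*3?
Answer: 1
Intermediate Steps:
d(x) = -3 + x (d(x) = x - 3 = -3 + x)
d((-4 + 2) + 6)**2 = (-3 + ((-4 + 2) + 6))**2 = (-3 + (-2 + 6))**2 = (-3 + 4)**2 = 1**2 = 1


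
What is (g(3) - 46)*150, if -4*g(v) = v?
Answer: -14025/2 ≈ -7012.5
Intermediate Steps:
g(v) = -v/4
(g(3) - 46)*150 = (-1/4*3 - 46)*150 = (-3/4 - 46)*150 = -187/4*150 = -14025/2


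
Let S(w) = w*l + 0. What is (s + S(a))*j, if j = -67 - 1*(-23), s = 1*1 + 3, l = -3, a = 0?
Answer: -176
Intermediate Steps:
s = 4 (s = 1 + 3 = 4)
S(w) = -3*w (S(w) = w*(-3) + 0 = -3*w + 0 = -3*w)
j = -44 (j = -67 + 23 = -44)
(s + S(a))*j = (4 - 3*0)*(-44) = (4 + 0)*(-44) = 4*(-44) = -176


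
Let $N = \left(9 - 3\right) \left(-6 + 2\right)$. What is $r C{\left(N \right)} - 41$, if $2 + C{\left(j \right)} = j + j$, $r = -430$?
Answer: $21459$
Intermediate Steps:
$N = -24$ ($N = 6 \left(-4\right) = -24$)
$C{\left(j \right)} = -2 + 2 j$ ($C{\left(j \right)} = -2 + \left(j + j\right) = -2 + 2 j$)
$r C{\left(N \right)} - 41 = - 430 \left(-2 + 2 \left(-24\right)\right) - 41 = - 430 \left(-2 - 48\right) - 41 = \left(-430\right) \left(-50\right) - 41 = 21500 - 41 = 21459$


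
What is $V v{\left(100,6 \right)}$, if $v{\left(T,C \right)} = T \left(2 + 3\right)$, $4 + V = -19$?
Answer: $-11500$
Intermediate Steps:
$V = -23$ ($V = -4 - 19 = -23$)
$v{\left(T,C \right)} = 5 T$ ($v{\left(T,C \right)} = T 5 = 5 T$)
$V v{\left(100,6 \right)} = - 23 \cdot 5 \cdot 100 = \left(-23\right) 500 = -11500$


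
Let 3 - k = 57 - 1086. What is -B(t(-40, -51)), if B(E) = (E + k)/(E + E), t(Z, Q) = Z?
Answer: 62/5 ≈ 12.400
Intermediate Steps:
k = 1032 (k = 3 - (57 - 1086) = 3 - 1*(-1029) = 3 + 1029 = 1032)
B(E) = (1032 + E)/(2*E) (B(E) = (E + 1032)/(E + E) = (1032 + E)/((2*E)) = (1032 + E)*(1/(2*E)) = (1032 + E)/(2*E))
-B(t(-40, -51)) = -(1032 - 40)/(2*(-40)) = -(-1)*992/(2*40) = -1*(-62/5) = 62/5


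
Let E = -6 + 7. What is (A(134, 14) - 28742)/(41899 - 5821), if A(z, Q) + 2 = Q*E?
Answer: -14365/18039 ≈ -0.79633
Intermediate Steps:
E = 1
A(z, Q) = -2 + Q (A(z, Q) = -2 + Q*1 = -2 + Q)
(A(134, 14) - 28742)/(41899 - 5821) = ((-2 + 14) - 28742)/(41899 - 5821) = (12 - 28742)/36078 = -28730*1/36078 = -14365/18039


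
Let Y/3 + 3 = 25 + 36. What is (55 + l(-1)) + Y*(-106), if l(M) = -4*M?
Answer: -18385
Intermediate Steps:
Y = 174 (Y = -9 + 3*(25 + 36) = -9 + 3*61 = -9 + 183 = 174)
(55 + l(-1)) + Y*(-106) = (55 - 4*(-1)) + 174*(-106) = (55 + 4) - 18444 = 59 - 18444 = -18385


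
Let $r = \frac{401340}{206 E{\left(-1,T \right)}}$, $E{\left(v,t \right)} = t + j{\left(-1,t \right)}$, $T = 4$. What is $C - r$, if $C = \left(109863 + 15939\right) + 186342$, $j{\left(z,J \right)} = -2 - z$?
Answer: $\frac{32083942}{103} \approx 3.1149 \cdot 10^{5}$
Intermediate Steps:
$E{\left(v,t \right)} = -1 + t$ ($E{\left(v,t \right)} = t - 1 = -1 + t$)
$r = \frac{66890}{103}$ ($r = \frac{401340}{206 \left(-1 + 4\right)} = \frac{401340}{206 \cdot 3} = \frac{401340}{618} = 401340 \cdot \frac{1}{618} = \frac{66890}{103} \approx 649.42$)
$C = 312144$ ($C = 125802 + 186342 = 312144$)
$C - r = 312144 - \frac{66890}{103} = \frac{32083942}{103}$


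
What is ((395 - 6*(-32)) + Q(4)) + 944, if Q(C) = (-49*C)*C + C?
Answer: 751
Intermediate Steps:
Q(C) = C - 49*C² (Q(C) = -49*C² + C = C - 49*C²)
((395 - 6*(-32)) + Q(4)) + 944 = ((395 - 6*(-32)) + 4*(1 - 49*4)) + 944 = ((395 - 1*(-192)) + 4*(1 - 196)) + 944 = ((395 + 192) + 4*(-195)) + 944 = (587 - 780) + 944 = -193 + 944 = 751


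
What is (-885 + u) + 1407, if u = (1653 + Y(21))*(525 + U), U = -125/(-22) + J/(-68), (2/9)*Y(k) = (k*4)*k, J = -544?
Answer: 113674425/22 ≈ 5.1670e+6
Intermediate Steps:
Y(k) = 18*k² (Y(k) = 9*((k*4)*k)/2 = 9*((4*k)*k)/2 = 9*(4*k²)/2 = 18*k²)
U = 301/22 (U = -125/(-22) - 544/(-68) = -125*(-1/22) - 544*(-1/68) = 125/22 + 8 = 301/22 ≈ 13.682)
u = 113662941/22 (u = (1653 + 18*21²)*(525 + 301/22) = (1653 + 18*441)*(11851/22) = (1653 + 7938)*(11851/22) = 9591*(11851/22) = 113662941/22 ≈ 5.1665e+6)
(-885 + u) + 1407 = (-885 + 113662941/22) + 1407 = 113643471/22 + 1407 = 113674425/22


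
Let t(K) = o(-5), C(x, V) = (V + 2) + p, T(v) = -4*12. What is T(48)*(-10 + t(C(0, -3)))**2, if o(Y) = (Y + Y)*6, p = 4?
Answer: -235200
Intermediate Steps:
T(v) = -48
C(x, V) = 6 + V (C(x, V) = (V + 2) + 4 = (2 + V) + 4 = 6 + V)
o(Y) = 12*Y (o(Y) = (2*Y)*6 = 12*Y)
t(K) = -60 (t(K) = 12*(-5) = -60)
T(48)*(-10 + t(C(0, -3)))**2 = -48*(-10 - 60)**2 = -48*(-70)**2 = -48*4900 = -235200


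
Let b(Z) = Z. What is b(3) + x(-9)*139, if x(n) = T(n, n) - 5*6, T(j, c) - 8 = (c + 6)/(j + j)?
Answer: -18191/6 ≈ -3031.8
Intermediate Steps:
T(j, c) = 8 + (6 + c)/(2*j) (T(j, c) = 8 + (c + 6)/(j + j) = 8 + (6 + c)/((2*j)) = 8 + (6 + c)*(1/(2*j)) = 8 + (6 + c)/(2*j))
x(n) = -30 + (6 + 17*n)/(2*n) (x(n) = (6 + n + 16*n)/(2*n) - 5*6 = (6 + 17*n)/(2*n) - 30 = -30 + (6 + 17*n)/(2*n))
b(3) + x(-9)*139 = 3 + (-43/2 + 3/(-9))*139 = 3 + (-43/2 + 3*(-⅑))*139 = 3 + (-43/2 - ⅓)*139 = 3 - 131/6*139 = 3 - 18209/6 = -18191/6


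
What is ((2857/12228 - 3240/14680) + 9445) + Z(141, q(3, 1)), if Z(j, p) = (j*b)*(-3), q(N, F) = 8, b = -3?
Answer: 48081018715/4487676 ≈ 10714.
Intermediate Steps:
Z(j, p) = 9*j (Z(j, p) = (j*(-3))*(-3) = -3*j*(-3) = 9*j)
((2857/12228 - 3240/14680) + 9445) + Z(141, q(3, 1)) = ((2857/12228 - 3240/14680) + 9445) + 9*141 = ((2857*(1/12228) - 3240*1/14680) + 9445) + 1269 = ((2857/12228 - 81/367) + 9445) + 1269 = (58051/4487676 + 9445) + 1269 = 42386157871/4487676 + 1269 = 48081018715/4487676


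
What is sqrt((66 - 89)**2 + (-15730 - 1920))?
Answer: I*sqrt(17121) ≈ 130.85*I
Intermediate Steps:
sqrt((66 - 89)**2 + (-15730 - 1920)) = sqrt((-23)**2 - 17650) = sqrt(529 - 17650) = sqrt(-17121) = I*sqrt(17121)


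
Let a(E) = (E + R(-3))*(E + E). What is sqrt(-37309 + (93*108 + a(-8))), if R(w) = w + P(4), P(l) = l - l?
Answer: I*sqrt(27089) ≈ 164.59*I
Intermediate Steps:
P(l) = 0
R(w) = w (R(w) = w + 0 = w)
a(E) = 2*E*(-3 + E) (a(E) = (E - 3)*(E + E) = (-3 + E)*(2*E) = 2*E*(-3 + E))
sqrt(-37309 + (93*108 + a(-8))) = sqrt(-37309 + (93*108 + 2*(-8)*(-3 - 8))) = sqrt(-37309 + (10044 + 2*(-8)*(-11))) = sqrt(-37309 + (10044 + 176)) = sqrt(-37309 + 10220) = sqrt(-27089) = I*sqrt(27089)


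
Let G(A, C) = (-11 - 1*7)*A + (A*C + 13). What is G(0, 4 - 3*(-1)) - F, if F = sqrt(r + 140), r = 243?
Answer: 13 - sqrt(383) ≈ -6.5704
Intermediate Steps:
G(A, C) = 13 - 18*A + A*C (G(A, C) = (-11 - 7)*A + (13 + A*C) = -18*A + (13 + A*C) = 13 - 18*A + A*C)
F = sqrt(383) (F = sqrt(243 + 140) = sqrt(383) ≈ 19.570)
G(0, 4 - 3*(-1)) - F = (13 - 18*0 + 0*(4 - 3*(-1))) - sqrt(383) = (13 + 0 + 0*(4 + 3)) - sqrt(383) = (13 + 0 + 0*7) - sqrt(383) = (13 + 0 + 0) - sqrt(383) = 13 - sqrt(383)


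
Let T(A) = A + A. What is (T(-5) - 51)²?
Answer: 3721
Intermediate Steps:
T(A) = 2*A
(T(-5) - 51)² = (2*(-5) - 51)² = (-10 - 51)² = (-61)² = 3721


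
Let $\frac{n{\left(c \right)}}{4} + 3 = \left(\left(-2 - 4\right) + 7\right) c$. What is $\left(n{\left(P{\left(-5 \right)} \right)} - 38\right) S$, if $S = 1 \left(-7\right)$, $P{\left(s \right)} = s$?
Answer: $490$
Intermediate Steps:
$n{\left(c \right)} = -12 + 4 c$ ($n{\left(c \right)} = -12 + 4 \left(\left(-2 - 4\right) + 7\right) c = -12 + 4 \left(-6 + 7\right) c = -12 + 4 \cdot 1 c = -12 + 4 c$)
$S = -7$
$\left(n{\left(P{\left(-5 \right)} \right)} - 38\right) S = \left(\left(-12 + 4 \left(-5\right)\right) - 38\right) \left(-7\right) = \left(\left(-12 - 20\right) - 38\right) \left(-7\right) = \left(-32 - 38\right) \left(-7\right) = \left(-70\right) \left(-7\right) = 490$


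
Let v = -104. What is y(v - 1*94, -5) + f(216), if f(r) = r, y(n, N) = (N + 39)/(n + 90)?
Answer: 11647/54 ≈ 215.69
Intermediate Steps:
y(n, N) = (39 + N)/(90 + n)
y(v - 1*94, -5) + f(216) = (39 - 5)/(90 + (-104 - 1*94)) + 216 = 34/(90 + (-104 - 94)) + 216 = 34/(90 - 198) + 216 = 34/(-108) + 216 = -1/108*34 + 216 = -17/54 + 216 = 11647/54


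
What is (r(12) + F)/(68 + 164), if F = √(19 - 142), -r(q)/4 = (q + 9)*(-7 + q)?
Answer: -105/58 + I*√123/232 ≈ -1.8103 + 0.047804*I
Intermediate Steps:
r(q) = -4*(-7 + q)*(9 + q) (r(q) = -4*(q + 9)*(-7 + q) = -4*(9 + q)*(-7 + q) = -4*(-7 + q)*(9 + q))
F = I*√123 (F = √(-123) = I*√123 ≈ 11.091*I)
(r(12) + F)/(68 + 164) = ((252 - 8*12 - 4*12²) + I*√123)/(68 + 164) = ((252 - 96 - 4*144) + I*√123)/232 = ((252 - 96 - 576) + I*√123)*(1/232) = (-420 + I*√123)*(1/232) = -105/58 + I*√123/232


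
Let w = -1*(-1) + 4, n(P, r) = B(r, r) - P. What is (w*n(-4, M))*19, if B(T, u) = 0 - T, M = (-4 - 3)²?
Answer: -4275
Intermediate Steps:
M = 49 (M = (-7)² = 49)
B(T, u) = -T
n(P, r) = -P - r (n(P, r) = -r - P = -P - r)
w = 5 (w = 1 + 4 = 5)
(w*n(-4, M))*19 = (5*(-1*(-4) - 1*49))*19 = (5*(4 - 49))*19 = (5*(-45))*19 = -225*19 = -4275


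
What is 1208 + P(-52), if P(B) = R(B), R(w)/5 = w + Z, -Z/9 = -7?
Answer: 1263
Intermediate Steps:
Z = 63 (Z = -9*(-7) = 63)
R(w) = 315 + 5*w (R(w) = 5*(w + 63) = 5*(63 + w) = 315 + 5*w)
P(B) = 315 + 5*B
1208 + P(-52) = 1208 + (315 + 5*(-52)) = 1208 + (315 - 260) = 1208 + 55 = 1263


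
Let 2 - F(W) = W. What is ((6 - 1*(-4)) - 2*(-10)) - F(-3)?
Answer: 25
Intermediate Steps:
F(W) = 2 - W
((6 - 1*(-4)) - 2*(-10)) - F(-3) = ((6 - 1*(-4)) - 2*(-10)) - (2 - 1*(-3)) = ((6 + 4) + 20) - (2 + 3) = (10 + 20) - 1*5 = 30 - 5 = 25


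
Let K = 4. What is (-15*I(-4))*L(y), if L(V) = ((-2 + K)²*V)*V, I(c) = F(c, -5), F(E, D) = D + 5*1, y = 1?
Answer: 0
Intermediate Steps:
F(E, D) = 5 + D (F(E, D) = D + 5 = 5 + D)
I(c) = 0 (I(c) = 5 - 5 = 0)
L(V) = 4*V² (L(V) = ((-2 + 4)²*V)*V = (2²*V)*V = (4*V)*V = 4*V²)
(-15*I(-4))*L(y) = (-15*0)*(4*1²) = 0*(4*1) = 0*4 = 0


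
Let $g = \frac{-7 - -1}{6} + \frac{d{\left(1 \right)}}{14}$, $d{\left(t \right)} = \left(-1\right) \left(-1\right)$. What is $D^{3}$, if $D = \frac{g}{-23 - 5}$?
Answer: $\frac{2197}{60236288} \approx 3.6473 \cdot 10^{-5}$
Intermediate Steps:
$d{\left(t \right)} = 1$
$g = - \frac{13}{14}$ ($g = \frac{-7 - -1}{6} + 1 \cdot \frac{1}{14} = \left(-7 + 1\right) \frac{1}{6} + 1 \cdot \frac{1}{14} = \left(-6\right) \frac{1}{6} + \frac{1}{14} = -1 + \frac{1}{14} = - \frac{13}{14} \approx -0.92857$)
$D = \frac{13}{392}$ ($D = - \frac{13}{14 \left(-23 - 5\right)} = - \frac{13}{14 \left(-28\right)} = \left(- \frac{13}{14}\right) \left(- \frac{1}{28}\right) = \frac{13}{392} \approx 0.033163$)
$D^{3} = \left(\frac{13}{392}\right)^{3} = \frac{2197}{60236288}$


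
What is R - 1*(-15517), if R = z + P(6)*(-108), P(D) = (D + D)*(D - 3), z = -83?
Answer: 11546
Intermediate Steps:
P(D) = 2*D*(-3 + D) (P(D) = (2*D)*(-3 + D) = 2*D*(-3 + D))
R = -3971 (R = -83 + (2*6*(-3 + 6))*(-108) = -83 + (2*6*3)*(-108) = -83 + 36*(-108) = -83 - 3888 = -3971)
R - 1*(-15517) = -3971 - 1*(-15517) = -3971 + 15517 = 11546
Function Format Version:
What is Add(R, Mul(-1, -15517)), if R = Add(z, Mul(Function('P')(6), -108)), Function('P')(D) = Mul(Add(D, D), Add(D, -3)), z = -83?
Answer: 11546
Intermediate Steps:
Function('P')(D) = Mul(2, D, Add(-3, D)) (Function('P')(D) = Mul(Mul(2, D), Add(-3, D)) = Mul(2, D, Add(-3, D)))
R = -3971 (R = Add(-83, Mul(Mul(2, 6, Add(-3, 6)), -108)) = Add(-83, Mul(Mul(2, 6, 3), -108)) = Add(-83, Mul(36, -108)) = Add(-83, -3888) = -3971)
Add(R, Mul(-1, -15517)) = Add(-3971, Mul(-1, -15517)) = Add(-3971, 15517) = 11546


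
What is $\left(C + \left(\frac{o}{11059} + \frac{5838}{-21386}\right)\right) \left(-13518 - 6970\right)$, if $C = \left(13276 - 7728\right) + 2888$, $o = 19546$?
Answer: $- \frac{20442240357045832}{118253887} \approx -1.7287 \cdot 10^{8}$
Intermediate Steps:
$C = 8436$ ($C = 5548 + 2888 = 8436$)
$\left(C + \left(\frac{o}{11059} + \frac{5838}{-21386}\right)\right) \left(-13518 - 6970\right) = \left(8436 + \left(\frac{19546}{11059} + \frac{5838}{-21386}\right)\right) \left(-13518 - 6970\right) = \left(8436 + \left(19546 \cdot \frac{1}{11059} + 5838 \left(- \frac{1}{21386}\right)\right)\right) \left(-20488\right) = \left(8436 + \left(\frac{19546}{11059} - \frac{2919}{10693}\right)\right) \left(-20488\right) = \left(8436 + \frac{176724157}{118253887}\right) \left(-20488\right) = \frac{997766514889}{118253887} \left(-20488\right) = - \frac{20442240357045832}{118253887}$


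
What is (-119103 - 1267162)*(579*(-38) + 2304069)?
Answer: -3163549609755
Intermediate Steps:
(-119103 - 1267162)*(579*(-38) + 2304069) = -1386265*(-22002 + 2304069) = -1386265*2282067 = -3163549609755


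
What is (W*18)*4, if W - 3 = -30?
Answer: -1944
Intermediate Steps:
W = -27 (W = 3 - 30 = -27)
(W*18)*4 = -27*18*4 = -486*4 = -1944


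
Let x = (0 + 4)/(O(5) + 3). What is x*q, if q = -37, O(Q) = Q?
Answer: -37/2 ≈ -18.500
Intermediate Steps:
x = 1/2 (x = (0 + 4)/(5 + 3) = 4/8 = 4*(1/8) = 1/2 ≈ 0.50000)
x*q = (1/2)*(-37) = -37/2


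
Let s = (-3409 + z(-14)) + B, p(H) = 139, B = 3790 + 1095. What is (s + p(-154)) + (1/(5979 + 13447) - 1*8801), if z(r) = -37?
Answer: -140313997/19426 ≈ -7223.0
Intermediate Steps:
B = 4885
s = 1439 (s = (-3409 - 37) + 4885 = -3446 + 4885 = 1439)
(s + p(-154)) + (1/(5979 + 13447) - 1*8801) = (1439 + 139) + (1/(5979 + 13447) - 1*8801) = 1578 + (1/19426 - 8801) = 1578 - 170968225/19426 = -140313997/19426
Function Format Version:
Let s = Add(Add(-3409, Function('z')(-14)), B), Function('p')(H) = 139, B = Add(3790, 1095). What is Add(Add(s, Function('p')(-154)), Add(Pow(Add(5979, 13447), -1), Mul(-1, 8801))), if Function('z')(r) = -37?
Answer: Rational(-140313997, 19426) ≈ -7223.0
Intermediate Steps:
B = 4885
s = 1439 (s = Add(Add(-3409, -37), 4885) = Add(-3446, 4885) = 1439)
Add(Add(s, Function('p')(-154)), Add(Pow(Add(5979, 13447), -1), Mul(-1, 8801))) = Add(Add(1439, 139), Add(Pow(Add(5979, 13447), -1), Mul(-1, 8801))) = Add(1578, Add(Pow(19426, -1), -8801)) = Add(1578, Add(Rational(1, 19426), -8801)) = Add(1578, Rational(-170968225, 19426)) = Rational(-140313997, 19426)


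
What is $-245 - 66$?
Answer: $-311$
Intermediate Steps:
$-245 - 66 = -311$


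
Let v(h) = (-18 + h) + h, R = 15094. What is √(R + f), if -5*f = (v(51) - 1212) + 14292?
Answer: √311530/5 ≈ 111.63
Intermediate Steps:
v(h) = -18 + 2*h
f = -13164/5 (f = -(((-18 + 2*51) - 1212) + 14292)/5 = -(((-18 + 102) - 1212) + 14292)/5 = -((84 - 1212) + 14292)/5 = -(-1128 + 14292)/5 = -⅕*13164 = -13164/5 ≈ -2632.8)
√(R + f) = √(15094 - 13164/5) = √(62306/5) = √311530/5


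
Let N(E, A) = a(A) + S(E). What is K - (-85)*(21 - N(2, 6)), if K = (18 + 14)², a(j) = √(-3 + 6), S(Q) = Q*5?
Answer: 1959 - 85*√3 ≈ 1811.8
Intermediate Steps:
S(Q) = 5*Q
a(j) = √3
N(E, A) = √3 + 5*E
K = 1024 (K = 32² = 1024)
K - (-85)*(21 - N(2, 6)) = 1024 - (-85)*(21 - (√3 + 5*2)) = 1024 - (-85)*(21 - (√3 + 10)) = 1024 - (-85)*(21 - (10 + √3)) = 1024 - (-85)*(21 + (-10 - √3)) = 1024 - (-85)*(11 - √3) = 1024 - (-935 + 85*√3) = 1024 + (935 - 85*√3) = 1959 - 85*√3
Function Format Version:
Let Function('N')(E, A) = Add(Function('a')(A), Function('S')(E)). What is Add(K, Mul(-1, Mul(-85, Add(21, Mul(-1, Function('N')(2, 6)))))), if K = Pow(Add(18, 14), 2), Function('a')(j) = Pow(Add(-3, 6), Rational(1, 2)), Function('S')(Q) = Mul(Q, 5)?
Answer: Add(1959, Mul(-85, Pow(3, Rational(1, 2)))) ≈ 1811.8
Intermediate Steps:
Function('S')(Q) = Mul(5, Q)
Function('a')(j) = Pow(3, Rational(1, 2))
Function('N')(E, A) = Add(Pow(3, Rational(1, 2)), Mul(5, E))
K = 1024 (K = Pow(32, 2) = 1024)
Add(K, Mul(-1, Mul(-85, Add(21, Mul(-1, Function('N')(2, 6)))))) = Add(1024, Mul(-1, Mul(-85, Add(21, Mul(-1, Add(Pow(3, Rational(1, 2)), Mul(5, 2))))))) = Add(1024, Mul(-1, Mul(-85, Add(21, Mul(-1, Add(Pow(3, Rational(1, 2)), 10)))))) = Add(1024, Mul(-1, Mul(-85, Add(21, Mul(-1, Add(10, Pow(3, Rational(1, 2)))))))) = Add(1024, Mul(-1, Mul(-85, Add(21, Add(-10, Mul(-1, Pow(3, Rational(1, 2)))))))) = Add(1024, Mul(-1, Mul(-85, Add(11, Mul(-1, Pow(3, Rational(1, 2))))))) = Add(1024, Mul(-1, Add(-935, Mul(85, Pow(3, Rational(1, 2)))))) = Add(1024, Add(935, Mul(-85, Pow(3, Rational(1, 2))))) = Add(1959, Mul(-85, Pow(3, Rational(1, 2))))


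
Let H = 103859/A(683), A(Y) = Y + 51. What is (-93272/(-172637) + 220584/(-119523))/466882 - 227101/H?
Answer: -38234755135771248714818/23822500387024981889 ≈ -1605.0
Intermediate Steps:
A(Y) = 51 + Y
H = 103859/734 (H = 103859/(51 + 683) = 103859/734 ≈ 141.50)
(-93272/(-172637) + 220584/(-119523))/466882 - 227101/H = (-93272/(-172637) + 220584/(-119523))/466882 - 227101/103859/734 = (-93272*(-1/172637) + 220584*(-1/119523))*(1/466882) - 227101*734/103859 = (93272/172637 - 73528/39841)*(1/466882) - 23813162/14837 = -8977603584/6878030717*1/466882 - 23813162/14837 = -4488801792/1605614368607197 - 23813162/14837 = -38234755135771248714818/23822500387024981889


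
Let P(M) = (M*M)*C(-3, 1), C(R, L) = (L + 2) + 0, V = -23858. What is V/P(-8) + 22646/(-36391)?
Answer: -436282255/3493536 ≈ -124.88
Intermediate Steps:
C(R, L) = 2 + L (C(R, L) = (2 + L) + 0 = 2 + L)
P(M) = 3*M² (P(M) = (M*M)*(2 + 1) = M²*3 = 3*M²)
V/P(-8) + 22646/(-36391) = -23858/(3*(-8)²) + 22646/(-36391) = -23858/(3*64) + 22646*(-1/36391) = -23858/192 - 22646/36391 = -23858*1/192 - 22646/36391 = -11929/96 - 22646/36391 = -436282255/3493536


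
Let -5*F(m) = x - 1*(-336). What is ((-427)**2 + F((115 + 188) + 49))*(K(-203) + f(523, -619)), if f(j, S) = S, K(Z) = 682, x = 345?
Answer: 57390732/5 ≈ 1.1478e+7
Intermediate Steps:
F(m) = -681/5 (F(m) = -(345 - 1*(-336))/5 = -(345 + 336)/5 = -1/5*681 = -681/5)
((-427)**2 + F((115 + 188) + 49))*(K(-203) + f(523, -619)) = ((-427)**2 - 681/5)*(682 - 619) = (182329 - 681/5)*63 = (910964/5)*63 = 57390732/5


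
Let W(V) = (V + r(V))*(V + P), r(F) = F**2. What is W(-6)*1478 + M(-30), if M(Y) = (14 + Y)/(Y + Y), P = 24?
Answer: 11971804/15 ≈ 7.9812e+5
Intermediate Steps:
M(Y) = (14 + Y)/(2*Y) (M(Y) = (14 + Y)/((2*Y)) = (14 + Y)*(1/(2*Y)) = (14 + Y)/(2*Y))
W(V) = (24 + V)*(V + V**2) (W(V) = (V + V**2)*(V + 24) = (V + V**2)*(24 + V) = (24 + V)*(V + V**2))
W(-6)*1478 + M(-30) = -6*(24 + (-6)**2 + 25*(-6))*1478 + (1/2)*(14 - 30)/(-30) = -6*(24 + 36 - 150)*1478 + (1/2)*(-1/30)*(-16) = -6*(-90)*1478 + 4/15 = 540*1478 + 4/15 = 798120 + 4/15 = 11971804/15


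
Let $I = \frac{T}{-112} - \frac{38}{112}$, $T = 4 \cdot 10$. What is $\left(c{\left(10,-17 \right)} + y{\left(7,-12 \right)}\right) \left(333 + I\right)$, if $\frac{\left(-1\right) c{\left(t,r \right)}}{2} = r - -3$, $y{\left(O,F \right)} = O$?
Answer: $\frac{93045}{8} \approx 11631.0$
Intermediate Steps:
$T = 40$
$I = - \frac{39}{56}$ ($I = \frac{40}{-112} - \frac{38}{112} = 40 \left(- \frac{1}{112}\right) - \frac{19}{56} = - \frac{5}{14} - \frac{19}{56} = - \frac{39}{56} \approx -0.69643$)
$c{\left(t,r \right)} = -6 - 2 r$ ($c{\left(t,r \right)} = - 2 \left(r - -3\right) = - 2 \left(r + 3\right) = - 2 \left(3 + r\right) = -6 - 2 r$)
$\left(c{\left(10,-17 \right)} + y{\left(7,-12 \right)}\right) \left(333 + I\right) = \left(\left(-6 - -34\right) + 7\right) \left(333 - \frac{39}{56}\right) = \left(\left(-6 + 34\right) + 7\right) \frac{18609}{56} = \left(28 + 7\right) \frac{18609}{56} = 35 \cdot \frac{18609}{56} = \frac{93045}{8}$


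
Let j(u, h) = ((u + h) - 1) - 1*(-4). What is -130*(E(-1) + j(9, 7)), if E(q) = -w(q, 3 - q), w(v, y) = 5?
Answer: -1820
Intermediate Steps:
E(q) = -5 (E(q) = -1*5 = -5)
j(u, h) = 3 + h + u (j(u, h) = ((h + u) - 1) + 4 = (-1 + h + u) + 4 = 3 + h + u)
-130*(E(-1) + j(9, 7)) = -130*(-5 + (3 + 7 + 9)) = -130*(-5 + 19) = -130*14 = -1820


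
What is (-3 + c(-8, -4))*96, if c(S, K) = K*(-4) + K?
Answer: 864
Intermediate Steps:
c(S, K) = -3*K (c(S, K) = -4*K + K = -3*K)
(-3 + c(-8, -4))*96 = (-3 - 3*(-4))*96 = (-3 + 12)*96 = 9*96 = 864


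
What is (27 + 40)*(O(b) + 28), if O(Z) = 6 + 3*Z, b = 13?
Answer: 4891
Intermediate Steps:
(27 + 40)*(O(b) + 28) = (27 + 40)*((6 + 3*13) + 28) = 67*((6 + 39) + 28) = 67*(45 + 28) = 67*73 = 4891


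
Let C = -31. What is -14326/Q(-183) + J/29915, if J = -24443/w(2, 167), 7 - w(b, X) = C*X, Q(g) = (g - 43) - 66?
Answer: 555414943501/11320793280 ≈ 49.061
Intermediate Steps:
Q(g) = -109 + g (Q(g) = (-43 + g) - 66 = -109 + g)
w(b, X) = 7 + 31*X (w(b, X) = 7 - (-31)*X = 7 + 31*X)
J = -24443/5184 (J = -24443/(7 + 31*167) = -24443/(7 + 5177) = -24443/5184 ≈ -4.7151)
-14326/Q(-183) + J/29915 = -14326/(-109 - 183) - 24443/5184/29915 = -14326/(-292) - 24443/5184*1/29915 = -14326*(-1/292) - 24443/155079360 = 7163/146 - 24443/155079360 = 555414943501/11320793280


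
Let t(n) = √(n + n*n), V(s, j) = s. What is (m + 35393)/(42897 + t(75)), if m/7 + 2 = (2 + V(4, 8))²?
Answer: 509487669/613382303 - 118770*√57/613382303 ≈ 0.82916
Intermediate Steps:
t(n) = √(n + n²)
m = 238 (m = -14 + 7*(2 + 4)² = -14 + 7*6² = -14 + 7*36 = -14 + 252 = 238)
(m + 35393)/(42897 + t(75)) = (238 + 35393)/(42897 + √(75*(1 + 75))) = 35631/(42897 + √(75*76)) = 35631/(42897 + √5700) = 35631/(42897 + 10*√57)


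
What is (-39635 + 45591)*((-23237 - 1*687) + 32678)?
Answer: 52138824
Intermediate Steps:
(-39635 + 45591)*((-23237 - 1*687) + 32678) = 5956*((-23237 - 687) + 32678) = 5956*(-23924 + 32678) = 5956*8754 = 52138824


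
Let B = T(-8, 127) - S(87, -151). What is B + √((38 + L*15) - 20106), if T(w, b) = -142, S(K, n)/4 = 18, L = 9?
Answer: -214 + I*√19933 ≈ -214.0 + 141.18*I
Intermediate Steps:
S(K, n) = 72 (S(K, n) = 4*18 = 72)
B = -214 (B = -142 - 1*72 = -142 - 72 = -214)
B + √((38 + L*15) - 20106) = -214 + √((38 + 9*15) - 20106) = -214 + √((38 + 135) - 20106) = -214 + √(173 - 20106) = -214 + √(-19933) = -214 + I*√19933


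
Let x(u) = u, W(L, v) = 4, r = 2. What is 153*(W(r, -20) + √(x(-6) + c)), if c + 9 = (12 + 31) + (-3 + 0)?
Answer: 1377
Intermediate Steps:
c = 31 (c = -9 + ((12 + 31) + (-3 + 0)) = -9 + (43 - 3) = -9 + 40 = 31)
153*(W(r, -20) + √(x(-6) + c)) = 153*(4 + √(-6 + 31)) = 153*(4 + √25) = 153*(4 + 5) = 153*9 = 1377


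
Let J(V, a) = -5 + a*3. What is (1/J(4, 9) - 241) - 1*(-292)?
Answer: 1123/22 ≈ 51.045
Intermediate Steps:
J(V, a) = -5 + 3*a
(1/J(4, 9) - 241) - 1*(-292) = (1/(-5 + 3*9) - 241) - 1*(-292) = (1/(-5 + 27) - 241) + 292 = (1/22 - 241) + 292 = -5301/22 + 292 = 1123/22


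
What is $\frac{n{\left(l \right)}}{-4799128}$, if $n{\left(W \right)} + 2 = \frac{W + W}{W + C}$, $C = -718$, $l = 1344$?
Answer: $- \frac{359}{751063532} \approx -4.7799 \cdot 10^{-7}$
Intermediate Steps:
$n{\left(W \right)} = -2 + \frac{2 W}{-718 + W}$ ($n{\left(W \right)} = -2 + \frac{W + W}{W - 718} = -2 + \frac{2 W}{-718 + W}$)
$\frac{n{\left(l \right)}}{-4799128} = \frac{1436 \frac{1}{-718 + 1344}}{-4799128} = \frac{1436}{626} \left(- \frac{1}{4799128}\right) = 1436 \cdot \frac{1}{626} \left(- \frac{1}{4799128}\right) = \frac{718}{313} \left(- \frac{1}{4799128}\right) = - \frac{359}{751063532}$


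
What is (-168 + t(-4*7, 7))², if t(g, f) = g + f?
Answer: 35721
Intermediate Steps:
t(g, f) = f + g
(-168 + t(-4*7, 7))² = (-168 + (7 - 4*7))² = (-168 + (7 - 28))² = (-168 - 21)² = (-189)² = 35721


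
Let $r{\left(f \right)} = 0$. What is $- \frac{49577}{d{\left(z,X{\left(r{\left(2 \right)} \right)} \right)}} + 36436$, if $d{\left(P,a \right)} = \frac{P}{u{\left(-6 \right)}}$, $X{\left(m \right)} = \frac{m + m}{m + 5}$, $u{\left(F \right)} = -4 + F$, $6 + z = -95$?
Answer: $\frac{3184266}{101} \approx 31527.0$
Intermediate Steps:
$z = -101$ ($z = -6 - 95 = -101$)
$X{\left(m \right)} = \frac{2 m}{5 + m}$
$d{\left(P,a \right)} = - \frac{P}{10}$ ($d{\left(P,a \right)} = \frac{P}{-4 - 6} = \frac{P}{-10} = P \left(- \frac{1}{10}\right) = - \frac{P}{10}$)
$- \frac{49577}{d{\left(z,X{\left(r{\left(2 \right)} \right)} \right)}} + 36436 = - \frac{49577}{\left(- \frac{1}{10}\right) \left(-101\right)} + 36436 = - \frac{49577}{\frac{101}{10}} + 36436 = \left(-49577\right) \frac{10}{101} + 36436 = - \frac{495770}{101} + 36436 = \frac{3184266}{101}$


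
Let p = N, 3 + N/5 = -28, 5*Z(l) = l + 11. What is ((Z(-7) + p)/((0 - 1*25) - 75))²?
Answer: 594441/250000 ≈ 2.3778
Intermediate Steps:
Z(l) = 11/5 + l/5 (Z(l) = (l + 11)/5 = (11 + l)/5 = 11/5 + l/5)
N = -155 (N = -15 + 5*(-28) = -15 - 140 = -155)
p = -155
((Z(-7) + p)/((0 - 1*25) - 75))² = (((11/5 + (⅕)*(-7)) - 155)/((0 - 1*25) - 75))² = (((11/5 - 7/5) - 155)/((0 - 25) - 75))² = ((⅘ - 155)/(-25 - 75))² = (-771/5/(-100))² = (-771/5*(-1/100))² = (771/500)² = 594441/250000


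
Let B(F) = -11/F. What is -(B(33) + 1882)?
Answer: -5645/3 ≈ -1881.7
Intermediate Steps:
-(B(33) + 1882) = -(-11/33 + 1882) = -(-11*1/33 + 1882) = -(-⅓ + 1882) = -1*5645/3 = -5645/3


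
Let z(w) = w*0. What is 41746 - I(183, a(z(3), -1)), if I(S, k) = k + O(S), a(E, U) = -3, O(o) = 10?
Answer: 41739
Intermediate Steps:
z(w) = 0
I(S, k) = 10 + k (I(S, k) = k + 10 = 10 + k)
41746 - I(183, a(z(3), -1)) = 41746 - (10 - 3) = 41746 - 1*7 = 41746 - 7 = 41739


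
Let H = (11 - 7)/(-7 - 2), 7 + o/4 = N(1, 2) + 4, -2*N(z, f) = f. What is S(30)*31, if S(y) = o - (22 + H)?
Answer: -10478/9 ≈ -1164.2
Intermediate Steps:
N(z, f) = -f/2
o = -16 (o = -28 + 4*(-½*2 + 4) = -28 + 4*(-1 + 4) = -28 + 4*3 = -28 + 12 = -16)
H = -4/9 (H = 4/(-9) = 4*(-⅑) = -4/9 ≈ -0.44444)
S(y) = -338/9 (S(y) = -16 - (22 - 4/9) = -16 - 1*194/9 = -16 - 194/9 = -338/9)
S(30)*31 = -338/9*31 = -10478/9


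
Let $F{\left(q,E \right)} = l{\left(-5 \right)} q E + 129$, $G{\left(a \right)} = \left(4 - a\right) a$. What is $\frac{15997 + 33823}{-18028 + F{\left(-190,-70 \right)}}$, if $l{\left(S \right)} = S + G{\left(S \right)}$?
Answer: $- \frac{49820}{682899} \approx -0.072954$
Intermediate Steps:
$G{\left(a \right)} = a \left(4 - a\right)$
$l{\left(S \right)} = S + S \left(4 - S\right)$
$F{\left(q,E \right)} = 129 - 50 E q$ ($F{\left(q,E \right)} = - 5 \left(5 - -5\right) q E + 129 = - 5 \left(5 + 5\right) q E + 129 = \left(-5\right) 10 q E + 129 = - 50 q E + 129 = - 50 E q + 129 = 129 - 50 E q$)
$\frac{15997 + 33823}{-18028 + F{\left(-190,-70 \right)}} = \frac{15997 + 33823}{-18028 + \left(129 - \left(-3500\right) \left(-190\right)\right)} = \frac{49820}{-18028 + \left(129 - 665000\right)} = \frac{49820}{-18028 - 664871} = \frac{49820}{-682899} = 49820 \left(- \frac{1}{682899}\right) = - \frac{49820}{682899}$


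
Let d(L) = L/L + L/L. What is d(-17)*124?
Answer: 248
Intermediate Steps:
d(L) = 2 (d(L) = 1 + 1 = 2)
d(-17)*124 = 2*124 = 248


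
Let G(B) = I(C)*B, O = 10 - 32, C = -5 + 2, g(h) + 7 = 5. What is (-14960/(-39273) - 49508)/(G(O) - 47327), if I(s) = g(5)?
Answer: 1944312724/1856945259 ≈ 1.0470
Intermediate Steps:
g(h) = -2 (g(h) = -7 + 5 = -2)
C = -3
I(s) = -2
O = -22
G(B) = -2*B
(-14960/(-39273) - 49508)/(G(O) - 47327) = (-14960/(-39273) - 49508)/(-2*(-22) - 47327) = (-14960*(-1/39273) - 49508)/(44 - 47327) = (14960/39273 - 49508)/(-47283) = -1944312724/39273*(-1/47283) = 1944312724/1856945259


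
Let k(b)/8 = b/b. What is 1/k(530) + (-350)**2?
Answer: 980001/8 ≈ 1.2250e+5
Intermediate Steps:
k(b) = 8 (k(b) = 8*(b/b) = 8*1 = 8)
1/k(530) + (-350)**2 = 1/8 + (-350)**2 = 1/8 + 122500 = 980001/8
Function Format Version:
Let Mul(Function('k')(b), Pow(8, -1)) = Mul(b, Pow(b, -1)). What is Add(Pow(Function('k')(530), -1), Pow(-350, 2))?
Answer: Rational(980001, 8) ≈ 1.2250e+5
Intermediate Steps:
Function('k')(b) = 8 (Function('k')(b) = Mul(8, Mul(b, Pow(b, -1))) = Mul(8, 1) = 8)
Add(Pow(Function('k')(530), -1), Pow(-350, 2)) = Add(Pow(8, -1), Pow(-350, 2)) = Add(Rational(1, 8), 122500) = Rational(980001, 8)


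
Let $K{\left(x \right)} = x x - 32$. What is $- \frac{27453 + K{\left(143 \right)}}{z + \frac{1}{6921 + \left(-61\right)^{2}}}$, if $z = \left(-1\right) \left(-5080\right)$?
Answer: $- \frac{509432540}{54061361} \approx -9.4232$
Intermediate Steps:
$z = 5080$
$K{\left(x \right)} = -32 + x^{2}$ ($K{\left(x \right)} = x^{2} - 32 = -32 + x^{2}$)
$- \frac{27453 + K{\left(143 \right)}}{z + \frac{1}{6921 + \left(-61\right)^{2}}} = - \frac{27453 - \left(32 - 143^{2}\right)}{5080 + \frac{1}{6921 + \left(-61\right)^{2}}} = - \frac{27453 + \left(-32 + 20449\right)}{5080 + \frac{1}{6921 + 3721}} = - \frac{27453 + 20417}{5080 + \frac{1}{10642}} = - \frac{47870}{5080 + \frac{1}{10642}} = - \frac{47870}{\frac{54061361}{10642}} = - \frac{47870 \cdot 10642}{54061361} = \left(-1\right) \frac{509432540}{54061361} = - \frac{509432540}{54061361}$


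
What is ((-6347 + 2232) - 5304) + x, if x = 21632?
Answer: 12213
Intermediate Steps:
((-6347 + 2232) - 5304) + x = ((-6347 + 2232) - 5304) + 21632 = (-4115 - 5304) + 21632 = -9419 + 21632 = 12213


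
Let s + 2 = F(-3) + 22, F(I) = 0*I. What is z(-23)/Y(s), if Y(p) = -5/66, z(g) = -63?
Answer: 4158/5 ≈ 831.60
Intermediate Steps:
F(I) = 0
s = 20 (s = -2 + (0 + 22) = -2 + 22 = 20)
Y(p) = -5/66 (Y(p) = -5*1/66 = -5/66)
z(-23)/Y(s) = -63/(-5/66) = -63*(-66/5) = 4158/5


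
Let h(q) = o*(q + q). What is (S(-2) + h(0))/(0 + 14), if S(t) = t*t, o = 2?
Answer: 2/7 ≈ 0.28571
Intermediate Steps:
S(t) = t²
h(q) = 4*q (h(q) = 2*(q + q) = 2*(2*q) = 4*q)
(S(-2) + h(0))/(0 + 14) = ((-2)² + 4*0)/(0 + 14) = (4 + 0)/14 = (1/14)*4 = 2/7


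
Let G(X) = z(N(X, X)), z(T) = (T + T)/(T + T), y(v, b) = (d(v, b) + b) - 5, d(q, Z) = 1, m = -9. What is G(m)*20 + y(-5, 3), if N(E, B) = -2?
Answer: 19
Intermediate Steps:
y(v, b) = -4 + b (y(v, b) = (1 + b) - 5 = -4 + b)
z(T) = 1 (z(T) = (2*T)/((2*T)) = (2*T)*(1/(2*T)) = 1)
G(X) = 1
G(m)*20 + y(-5, 3) = 1*20 + (-4 + 3) = 20 - 1 = 19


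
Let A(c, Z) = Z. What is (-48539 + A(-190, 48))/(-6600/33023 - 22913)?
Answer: 1601318293/756662599 ≈ 2.1163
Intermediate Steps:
(-48539 + A(-190, 48))/(-6600/33023 - 22913) = (-48539 + 48)/(-6600/33023 - 22913) = -48491/(-6600*1/33023 - 22913) = -48491/(-6600/33023 - 22913) = -48491/(-756662599/33023) = -48491*(-33023/756662599) = 1601318293/756662599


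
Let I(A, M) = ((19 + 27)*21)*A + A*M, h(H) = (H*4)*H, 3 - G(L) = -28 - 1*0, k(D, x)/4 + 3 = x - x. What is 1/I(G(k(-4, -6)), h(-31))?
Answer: 1/149110 ≈ 6.7065e-6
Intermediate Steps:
k(D, x) = -12 (k(D, x) = -12 + 4*(x - x) = -12 + 4*0 = -12 + 0 = -12)
G(L) = 31 (G(L) = 3 - (-28 - 1*0) = 3 - (-28 + 0) = 3 - 1*(-28) = 3 + 28 = 31)
h(H) = 4*H² (h(H) = (4*H)*H = 4*H²)
I(A, M) = 966*A + A*M (I(A, M) = (46*21)*A + A*M = 966*A + A*M)
1/I(G(k(-4, -6)), h(-31)) = 1/(31*(966 + 4*(-31)²)) = 1/(31*(966 + 4*961)) = 1/(31*(966 + 3844)) = 1/(31*4810) = 1/149110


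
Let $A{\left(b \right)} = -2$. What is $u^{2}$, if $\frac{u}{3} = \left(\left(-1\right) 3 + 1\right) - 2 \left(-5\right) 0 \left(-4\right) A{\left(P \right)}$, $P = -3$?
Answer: $0$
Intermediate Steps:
$u = 0$ ($u = 3 \left(\left(-1\right) 3 + 1\right) - 2 \left(-5\right) 0 \left(-4\right) \left(-2\right) = 3 \left(-3 + 1\right) - 2 \cdot 0 \left(-4\right) \left(-2\right) = 3 \left(- 2 \left(-2\right) 0 \left(-2\right)\right) = 3 \left(- 2 \cdot 0 \left(-2\right)\right) = 3 \left(\left(-2\right) 0\right) = 3 \cdot 0 = 0$)
$u^{2} = 0^{2} = 0$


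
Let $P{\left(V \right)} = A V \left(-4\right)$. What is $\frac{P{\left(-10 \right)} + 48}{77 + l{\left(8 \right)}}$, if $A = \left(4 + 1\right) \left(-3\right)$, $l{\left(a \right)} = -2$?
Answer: $- \frac{184}{25} \approx -7.36$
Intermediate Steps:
$A = -15$ ($A = 5 \left(-3\right) = -15$)
$P{\left(V \right)} = 60 V$ ($P{\left(V \right)} = - 15 V \left(-4\right) = 60 V$)
$\frac{P{\left(-10 \right)} + 48}{77 + l{\left(8 \right)}} = \frac{60 \left(-10\right) + 48}{77 - 2} = \frac{-600 + 48}{75} = \frac{1}{75} \left(-552\right) = - \frac{184}{25}$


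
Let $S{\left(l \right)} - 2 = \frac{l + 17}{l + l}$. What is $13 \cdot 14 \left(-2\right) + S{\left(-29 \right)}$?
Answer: $- \frac{10492}{29} \approx -361.79$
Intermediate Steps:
$S{\left(l \right)} = 2 + \frac{17 + l}{2 l}$ ($S{\left(l \right)} = 2 + \frac{l + 17}{l + l} = 2 + \frac{17 + l}{2 l}$)
$13 \cdot 14 \left(-2\right) + S{\left(-29 \right)} = 13 \cdot 14 \left(-2\right) + \frac{17 + 5 \left(-29\right)}{2 \left(-29\right)} = 182 \left(-2\right) + \frac{1}{2} \left(- \frac{1}{29}\right) \left(17 - 145\right) = -364 + \frac{1}{2} \left(- \frac{1}{29}\right) \left(-128\right) = -364 + \frac{64}{29} = - \frac{10492}{29}$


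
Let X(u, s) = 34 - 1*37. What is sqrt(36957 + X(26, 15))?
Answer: 3*sqrt(4106) ≈ 192.23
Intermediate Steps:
X(u, s) = -3 (X(u, s) = 34 - 37 = -3)
sqrt(36957 + X(26, 15)) = sqrt(36957 - 3) = sqrt(36954) = 3*sqrt(4106)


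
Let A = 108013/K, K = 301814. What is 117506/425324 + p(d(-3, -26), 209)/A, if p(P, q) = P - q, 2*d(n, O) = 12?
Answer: -13023080792415/22970260606 ≈ -566.95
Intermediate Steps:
d(n, O) = 6 (d(n, O) = (1/2)*12 = 6)
A = 108013/301814 ≈ 0.35788
117506/425324 + p(d(-3, -26), 209)/A = 117506/425324 + (6 - 1*209)/(108013/301814) = 117506*(1/425324) + (6 - 209)*(301814/108013) = 58753/212662 - 203*301814/108013 = 58753/212662 - 61268242/108013 = -13023080792415/22970260606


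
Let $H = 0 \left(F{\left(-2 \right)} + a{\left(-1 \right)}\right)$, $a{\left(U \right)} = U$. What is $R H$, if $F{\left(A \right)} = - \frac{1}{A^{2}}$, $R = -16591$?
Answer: $0$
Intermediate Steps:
$F{\left(A \right)} = - \frac{1}{A^{2}}$
$H = 0$ ($H = 0 \left(- \frac{1}{4} - 1\right) = 0 \left(- \frac{5}{4}\right) = 0$)
$R H = \left(-16591\right) 0 = 0$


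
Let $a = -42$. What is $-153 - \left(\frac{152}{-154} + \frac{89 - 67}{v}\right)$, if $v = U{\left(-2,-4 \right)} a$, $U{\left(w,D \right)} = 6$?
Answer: $- \frac{210569}{1386} \approx -151.93$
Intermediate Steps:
$v = -252$ ($v = 6 \left(-42\right) = -252$)
$-153 - \left(\frac{152}{-154} + \frac{89 - 67}{v}\right) = -153 - \left(\frac{152}{-154} + \frac{89 - 67}{-252}\right) = -153 - \left(152 \left(- \frac{1}{154}\right) + \left(89 - 67\right) \left(- \frac{1}{252}\right)\right) = -153 - \left(- \frac{76}{77} + 22 \left(- \frac{1}{252}\right)\right) = -153 - \left(- \frac{76}{77} - \frac{11}{126}\right) = -153 - - \frac{1489}{1386} = -153 + \frac{1489}{1386} = - \frac{210569}{1386}$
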